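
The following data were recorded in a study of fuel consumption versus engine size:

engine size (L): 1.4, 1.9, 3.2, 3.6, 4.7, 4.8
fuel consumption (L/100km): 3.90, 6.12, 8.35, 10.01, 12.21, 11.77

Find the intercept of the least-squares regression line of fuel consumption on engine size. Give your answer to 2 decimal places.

n = 6, Σx = 19.6, Σy = 52.36, Σxy = 193.727, Σx² = 73.9
Sxx = Σx² − (Σx)²/n = 73.9 − 64.026667 = 9.873333
Sxy = Σxy − (Σx)(Σy)/n = 193.727 − 171.042667 = 22.684333
b = Sxy/Sxx = 22.684333/9.873333 = 2.297535
a = ȳ − b·x̄ = 8.726667 − 2.297535·3.266667 = 1.221384

1.22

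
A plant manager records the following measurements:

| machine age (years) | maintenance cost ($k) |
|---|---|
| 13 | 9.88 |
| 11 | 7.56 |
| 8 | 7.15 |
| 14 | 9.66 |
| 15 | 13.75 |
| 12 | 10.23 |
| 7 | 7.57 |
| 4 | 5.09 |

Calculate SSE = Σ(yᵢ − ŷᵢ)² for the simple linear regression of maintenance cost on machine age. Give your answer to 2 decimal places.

n = 8, Σx = 84, Σy = 70.89, Σxy = 806.4, Σx² = 984, Σy² = 676.1345
Sxx = Σx² − (Σx)²/n = 984 − 882 = 102
Sxy = Σxy − (Σx)(Σy)/n = 806.4 − 744.345 = 62.055
Syy = Σy² − (Σy)²/n = 676.1345 − 628.174013 = 47.960487
b = Sxy/Sxx = 62.055/102 = 0.608382
SSE = Syy − b·Sxy = 47.960487 − 0.608382·62.055 = 10.207321

10.21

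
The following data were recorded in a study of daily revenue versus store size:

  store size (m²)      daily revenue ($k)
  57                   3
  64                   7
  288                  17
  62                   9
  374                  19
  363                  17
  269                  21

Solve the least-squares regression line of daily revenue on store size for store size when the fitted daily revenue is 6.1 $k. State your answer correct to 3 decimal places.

n = 7, Σx = 1477, Σy = 93, Σxy = 24999, Σx² = 438139
Sxx = Σx² − (Σx)²/n = 438139 − 311647 = 126492
Sxy = Σxy − (Σx)(Σy)/n = 24999 − 19623 = 5376
b = Sxy/Sxx = 5376/126492 = 0.042501
a = ȳ − b·x̄ = 13.285714 − 0.042501·211 = 4.318064
Set a + b·x = 6.1: x = (6.1 − 4.318064) / 0.042501 = 41.927200

41.927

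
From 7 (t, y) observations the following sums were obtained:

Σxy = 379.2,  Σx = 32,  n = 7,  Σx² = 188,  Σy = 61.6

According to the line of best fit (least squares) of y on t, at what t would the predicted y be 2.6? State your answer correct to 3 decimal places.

1.922

Sxx = Σx² − (Σx)²/n = 188 − 146.285714 = 41.714286
Sxy = Σxy − (Σx)(Σy)/n = 379.2 − 281.6 = 97.6
b = Sxy/Sxx = 97.6/41.714286 = 2.339726
a = ȳ − b·x̄ = 8.8 − 2.339726·4.571429 = -1.895890
Set a + b·x = 2.6: x = (2.6 − (-1.895890)) / 2.339726 = 1.921546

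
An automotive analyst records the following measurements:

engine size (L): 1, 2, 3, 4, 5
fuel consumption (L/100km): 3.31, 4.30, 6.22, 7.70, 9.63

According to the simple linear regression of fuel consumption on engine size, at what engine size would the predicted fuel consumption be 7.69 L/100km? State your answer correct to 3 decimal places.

3.909

n = 5, Σx = 15, Σy = 31.16, Σxy = 109.52, Σx² = 55
Sxx = Σx² − (Σx)²/n = 55 − 45 = 10
Sxy = Σxy − (Σx)(Σy)/n = 109.52 − 93.48 = 16.04
b = Sxy/Sxx = 16.04/10 = 1.604
a = ȳ − b·x̄ = 6.232 − 1.604·3 = 1.42
Set a + b·x = 7.69: x = (7.69 − 1.42) / 1.604 = 3.908978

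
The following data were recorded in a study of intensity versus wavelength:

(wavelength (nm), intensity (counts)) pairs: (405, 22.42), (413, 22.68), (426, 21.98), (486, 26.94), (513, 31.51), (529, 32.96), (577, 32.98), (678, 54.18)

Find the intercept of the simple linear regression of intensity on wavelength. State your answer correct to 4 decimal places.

-24.0473

n = 8, Σx = 4027, Σy = 245.65, Σxy = 130267.23, Σx² = 2087889
Sxx = Σx² − (Σx)²/n = 2087889 − 2027091.125 = 60797.875
Sxy = Σxy − (Σx)(Σy)/n = 130267.23 − 123654.06875 = 6613.16125
b = Sxy/Sxx = 6613.16125/60797.875 = 0.108773
a = ȳ − b·x̄ = 30.70625 − 0.108773·503.375 = -24.047309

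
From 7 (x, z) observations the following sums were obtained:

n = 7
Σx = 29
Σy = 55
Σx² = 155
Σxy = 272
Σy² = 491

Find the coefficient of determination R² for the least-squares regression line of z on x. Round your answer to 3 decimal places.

0.950

Sxx = Σx² − (Σx)²/n = 155 − 120.142857 = 34.857143
Sxy = Σxy − (Σx)(Σy)/n = 272 − 227.857143 = 44.142857
Syy = Σy² − (Σy)²/n = 491 − 432.142857 = 58.857143
R² = Sxy²/(Sxx·Syy) = (44.142857)²/(34.857143·58.857143) = 0.949795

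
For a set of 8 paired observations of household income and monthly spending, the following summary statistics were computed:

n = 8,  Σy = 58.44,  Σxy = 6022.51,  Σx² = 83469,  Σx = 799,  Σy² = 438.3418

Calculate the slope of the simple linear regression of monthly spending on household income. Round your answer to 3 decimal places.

Sxx = Σx² − (Σx)²/n = 83469 − 79800.125 = 3668.875
Sxy = Σxy − (Σx)(Σy)/n = 6022.51 − 5836.695 = 185.815
b = Sxy/Sxx = 185.815/3668.875 = 0.050646

0.051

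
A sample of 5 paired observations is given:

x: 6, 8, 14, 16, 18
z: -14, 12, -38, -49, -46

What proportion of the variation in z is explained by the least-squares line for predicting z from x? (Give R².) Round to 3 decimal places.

0.737

n = 5, Σx = 62, Σy = -135, Σxy = -2132, Σx² = 876, Σy² = 6301
Sxx = Σx² − (Σx)²/n = 876 − 768.8 = 107.2
Sxy = Σxy − (Σx)(Σy)/n = -2132 − (-1674) = -458
Syy = Σy² − (Σy)²/n = 6301 − 3645 = 2656
R² = Sxy²/(Sxx·Syy) = (-458)²/(107.2·2656) = 0.736730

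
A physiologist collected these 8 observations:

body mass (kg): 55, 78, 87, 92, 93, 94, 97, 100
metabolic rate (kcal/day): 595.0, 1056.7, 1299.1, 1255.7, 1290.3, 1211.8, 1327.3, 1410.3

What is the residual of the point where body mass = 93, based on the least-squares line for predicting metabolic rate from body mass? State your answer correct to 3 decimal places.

6.185

n = 8, Σx = 696, Σy = 9446.2, Σxy = 847378.9, Σx² = 62036
Sxx = Σx² − (Σx)²/n = 62036 − 60552 = 1484
Sxy = Σxy − (Σx)(Σy)/n = 847378.9 − 821819.4 = 25559.5
b = Sxy/Sxx = 25559.5/1484 = 17.223383
a = ȳ − b·x̄ = 1180.775 − 17.223383·87 = -317.659299
ŷ(93) = -317.659299 + 17.223383·93 = 1284.115296
residual = y − ŷ = 1290.3 − 1284.115296 = 6.184704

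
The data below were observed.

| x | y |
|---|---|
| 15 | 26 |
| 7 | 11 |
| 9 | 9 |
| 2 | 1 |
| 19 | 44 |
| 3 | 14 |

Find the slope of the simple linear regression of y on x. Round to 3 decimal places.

n = 6, Σx = 55, Σy = 105, Σxy = 1428, Σx² = 729
Sxx = Σx² − (Σx)²/n = 729 − 504.166667 = 224.833333
Sxy = Σxy − (Σx)(Σy)/n = 1428 − 962.5 = 465.5
b = Sxy/Sxx = 465.5/224.833333 = 2.070423

2.070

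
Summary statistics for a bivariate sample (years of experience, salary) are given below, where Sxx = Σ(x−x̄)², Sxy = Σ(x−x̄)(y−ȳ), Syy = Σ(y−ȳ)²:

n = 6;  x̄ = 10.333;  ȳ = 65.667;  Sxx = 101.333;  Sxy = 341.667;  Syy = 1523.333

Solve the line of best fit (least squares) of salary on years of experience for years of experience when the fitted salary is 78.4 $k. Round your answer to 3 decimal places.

b = Sxy/Sxx = 341.667/101.333 = 3.371725
a = ȳ − b·x̄ = 65.667 − 3.371725·10.333 = 30.826967
Set a + b·x = 78.4: x = (78.4 − 30.826967) / 3.371725 = 14.109405

14.109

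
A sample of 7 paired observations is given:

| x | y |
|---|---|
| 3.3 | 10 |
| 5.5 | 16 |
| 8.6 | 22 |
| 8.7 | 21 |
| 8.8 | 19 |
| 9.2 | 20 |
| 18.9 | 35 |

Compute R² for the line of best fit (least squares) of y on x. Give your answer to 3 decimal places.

n = 7, Σx = 63, Σy = 143, Σxy = 1505.6, Σx² = 710.08, Σy² = 3267
Sxx = Σx² − (Σx)²/n = 710.08 − 567 = 143.08
Sxy = Σxy − (Σx)(Σy)/n = 1505.6 − 1287 = 218.6
Syy = Σy² − (Σy)²/n = 3267 − 2921.285714 = 345.714286
R² = Sxy²/(Sxx·Syy) = (218.6)²/(143.08·345.714286) = 0.966060

0.966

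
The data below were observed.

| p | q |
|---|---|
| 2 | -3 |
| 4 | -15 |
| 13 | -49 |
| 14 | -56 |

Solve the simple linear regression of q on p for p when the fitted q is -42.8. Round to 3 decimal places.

n = 4, Σx = 33, Σy = -123, Σxy = -1487, Σx² = 385
Sxx = Σx² − (Σx)²/n = 385 − 272.25 = 112.75
Sxy = Σxy − (Σx)(Σy)/n = -1487 − (-1014.75) = -472.25
b = Sxy/Sxx = -472.25/112.75 = -4.188470
a = ȳ − b·x̄ = -30.75 − (-4.188470)·8.25 = 3.804878
Set a + b·x = -42.8: x = (-42.8 − 3.804878) / (-4.188470) = 11.126945

11.127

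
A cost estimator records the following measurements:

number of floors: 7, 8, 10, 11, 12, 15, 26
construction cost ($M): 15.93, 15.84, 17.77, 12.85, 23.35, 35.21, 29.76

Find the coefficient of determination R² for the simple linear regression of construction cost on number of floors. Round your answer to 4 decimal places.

n = 7, Σx = 89, Σy = 150.71, Σxy = 2139.39, Σx² = 1379, Σy² = 3656.1901
Sxx = Σx² − (Σx)²/n = 1379 − 1131.571429 = 247.428571
Sxy = Σxy − (Σx)(Σy)/n = 2139.39 − 1916.17 = 223.22
Syy = Σy² − (Σy)²/n = 3656.1901 − 3244.7863 = 411.4038
R² = Sxy²/(Sxx·Syy) = (223.22)²/(247.428571·411.4038) = 0.489495

0.4895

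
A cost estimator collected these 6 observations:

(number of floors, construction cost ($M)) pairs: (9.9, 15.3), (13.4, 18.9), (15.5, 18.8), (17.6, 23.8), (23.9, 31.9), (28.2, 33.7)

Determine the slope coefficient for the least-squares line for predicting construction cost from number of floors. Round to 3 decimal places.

n = 6, Σx = 108.5, Σy = 142.4, Σxy = 2827.76, Σx² = 2194.03
Sxx = Σx² − (Σx)²/n = 2194.03 − 1962.041667 = 231.988333
Sxy = Σxy − (Σx)(Σy)/n = 2827.76 − 2575.066667 = 252.693333
b = Sxy/Sxx = 252.693333/231.988333 = 1.089250

1.089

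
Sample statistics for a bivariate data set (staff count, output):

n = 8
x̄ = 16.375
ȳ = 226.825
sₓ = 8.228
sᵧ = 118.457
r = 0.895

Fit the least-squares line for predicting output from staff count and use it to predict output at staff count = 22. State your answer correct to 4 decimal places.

299.3040

b = r · sᵧ/sₓ = 0.895 · 118.457/8.228 = 12.885150
a = ȳ − b·x̄ = 226.825 − 12.885150·16.375 = 15.830667
ŷ(22) = a + b·22 = 15.830667 + 12.885150·22 = 299.303969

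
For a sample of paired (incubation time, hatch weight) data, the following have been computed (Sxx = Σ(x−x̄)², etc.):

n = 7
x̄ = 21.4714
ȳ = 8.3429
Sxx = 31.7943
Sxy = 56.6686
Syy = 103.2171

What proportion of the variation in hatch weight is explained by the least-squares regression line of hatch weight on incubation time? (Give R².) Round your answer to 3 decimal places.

R² = Sxy²/(Sxx·Syy) = (56.6686)²/(31.7943·103.2171) = 0.978552

0.979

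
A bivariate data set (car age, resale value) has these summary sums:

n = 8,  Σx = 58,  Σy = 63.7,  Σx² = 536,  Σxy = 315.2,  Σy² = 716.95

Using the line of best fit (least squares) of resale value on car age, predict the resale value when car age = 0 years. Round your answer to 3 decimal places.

Sxx = Σx² − (Σx)²/n = 536 − 420.5 = 115.5
Sxy = Σxy − (Σx)(Σy)/n = 315.2 − 461.825 = -146.625
b = Sxy/Sxx = -146.625/115.5 = -1.269481
a = ȳ − b·x̄ = 7.9625 − (-1.269481)·7.25 = 17.166234
ŷ(0) = a + b·0 = 17.166234 + (-1.269481)·0 = 17.166234

17.166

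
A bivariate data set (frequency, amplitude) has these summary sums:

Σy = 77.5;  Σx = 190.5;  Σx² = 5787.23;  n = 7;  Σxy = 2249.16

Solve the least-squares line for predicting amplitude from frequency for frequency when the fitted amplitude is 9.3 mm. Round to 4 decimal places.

Sxx = Σx² − (Σx)²/n = 5787.23 − 5184.321429 = 602.908571
Sxy = Σxy − (Σx)(Σy)/n = 2249.16 − 2109.107143 = 140.052857
b = Sxy/Sxx = 140.052857/602.908571 = 0.232295
a = ȳ − b·x̄ = 11.071429 − 0.232295·27.214286 = 4.749677
Set a + b·x = 9.3: x = (9.3 − 4.749677) / 0.232295 = 19.588526

19.5885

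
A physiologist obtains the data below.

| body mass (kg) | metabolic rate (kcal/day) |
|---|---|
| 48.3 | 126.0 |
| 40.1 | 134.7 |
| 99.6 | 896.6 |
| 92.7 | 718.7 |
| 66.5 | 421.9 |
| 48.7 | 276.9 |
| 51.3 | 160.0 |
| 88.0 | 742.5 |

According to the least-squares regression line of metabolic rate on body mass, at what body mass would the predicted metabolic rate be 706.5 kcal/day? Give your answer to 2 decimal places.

87.72

n = 8, Σx = 535.2, Σy = 3477.3, Σxy = 282501.5, Σx² = 39623.98
Sxx = Σx² − (Σx)²/n = 39623.98 − 35804.88 = 3819.1
Sxy = Σxy − (Σx)(Σy)/n = 282501.5 − 232631.37 = 49870.13
b = Sxy/Sxx = 49870.13/3819.1 = 13.058084
a = ȳ − b·x̄ = 434.6625 − 13.058084·66.9 = -438.923344
Set a + b·x = 706.5: x = (706.5 − (-438.923344)) / 13.058084 = 87.717563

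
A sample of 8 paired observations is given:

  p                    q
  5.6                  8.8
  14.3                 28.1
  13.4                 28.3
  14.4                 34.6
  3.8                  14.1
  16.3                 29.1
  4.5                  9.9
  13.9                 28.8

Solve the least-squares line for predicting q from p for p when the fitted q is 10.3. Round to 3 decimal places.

n = 8, Σx = 86.2, Σy = 181.7, Σxy = 2301.35, Σx² = 1116.36
Sxx = Σx² − (Σx)²/n = 1116.36 − 928.805 = 187.555
Sxy = Σxy − (Σx)(Σy)/n = 2301.35 − 1957.8175 = 343.5325
b = Sxy/Sxx = 343.5325/187.555 = 1.831636
a = ȳ − b·x̄ = 22.7125 − 1.831636·10.775 = 2.976622
Set a + b·x = 10.3: x = (10.3 − 2.976622) / 1.831636 = 3.998272

3.998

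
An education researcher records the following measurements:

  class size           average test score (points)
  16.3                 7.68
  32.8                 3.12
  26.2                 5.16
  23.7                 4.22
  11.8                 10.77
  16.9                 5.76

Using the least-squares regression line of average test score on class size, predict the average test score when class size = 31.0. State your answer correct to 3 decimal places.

3.034

n = 6, Σx = 127.7, Σy = 36.71, Σxy = 687.156, Σx² = 3014.51
Sxx = Σx² − (Σx)²/n = 3014.51 − 2717.881667 = 296.628333
Sxy = Σxy − (Σx)(Σy)/n = 687.156 − 781.311167 = -94.155167
b = Sxy/Sxx = -94.155167/296.628333 = -0.317418
a = ȳ − b·x̄ = 6.118333 − (-0.317418)·21.283333 = 12.874046
ŷ(31.0) = a + b·31.0 = 12.874046 + (-0.317418)·31 = 3.034089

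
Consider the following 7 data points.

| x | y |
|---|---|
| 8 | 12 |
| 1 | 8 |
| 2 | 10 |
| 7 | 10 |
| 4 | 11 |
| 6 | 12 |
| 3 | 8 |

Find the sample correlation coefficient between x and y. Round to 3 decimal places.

n = 7, Σx = 31, Σy = 71, Σxy = 334, Σx² = 179, Σy² = 737
Sxx = Σx² − (Σx)²/n = 179 − 137.285714 = 41.714286
Sxy = Σxy − (Σx)(Σy)/n = 334 − 314.428571 = 19.571429
Syy = Σy² − (Σy)²/n = 737 − 720.142857 = 16.857143
r = Sxy/√(Sxx·Syy) = 19.571429/√(703.183673) = 19.571429/26.517611 = 0.738054

0.738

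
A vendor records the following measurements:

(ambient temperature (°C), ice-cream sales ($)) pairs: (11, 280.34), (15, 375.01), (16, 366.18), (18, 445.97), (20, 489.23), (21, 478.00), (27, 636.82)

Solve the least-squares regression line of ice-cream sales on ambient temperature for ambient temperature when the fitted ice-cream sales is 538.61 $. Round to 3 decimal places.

22.787

n = 7, Σx = 128, Σy = 3071.55, Σxy = 59611.97, Σx² = 2496
Sxx = Σx² − (Σx)²/n = 2496 − 2340.571429 = 155.428571
Sxy = Σxy − (Σx)(Σy)/n = 59611.97 − 56165.485714 = 3446.484286
b = Sxy/Sxx = 3446.484286/155.428571 = 22.174072
a = ȳ − b·x̄ = 438.792857 − 22.174072·18.285714 = 33.324118
Set a + b·x = 538.61: x = (538.61 − 33.324118) / 22.174072 = 22.787240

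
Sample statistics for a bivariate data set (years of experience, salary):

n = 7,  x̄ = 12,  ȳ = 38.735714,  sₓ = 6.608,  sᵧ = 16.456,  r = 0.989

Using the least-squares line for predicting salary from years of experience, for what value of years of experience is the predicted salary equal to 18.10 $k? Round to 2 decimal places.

3.62

b = r · sᵧ/sₓ = 0.989 · 16.456/6.608 = 2.462921
a = ȳ − b·x̄ = 38.735714 − 2.462921·12 = 9.180658
Set a + b·x = 18.10: x = (18.10 − 9.180658) / 2.462921 = 3.621448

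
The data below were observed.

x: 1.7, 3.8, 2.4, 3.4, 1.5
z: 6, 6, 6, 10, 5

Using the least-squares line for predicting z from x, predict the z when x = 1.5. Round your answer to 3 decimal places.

5.466

n = 5, Σx = 12.8, Σy = 33, Σxy = 88.9, Σx² = 36.9
Sxx = Σx² − (Σx)²/n = 36.9 − 32.768 = 4.132
Sxy = Σxy − (Σx)(Σy)/n = 88.9 − 84.48 = 4.42
b = Sxy/Sxx = 4.42/4.132 = 1.069700
a = ȳ − b·x̄ = 6.6 − 1.069700·2.56 = 3.861568
ŷ(1.5) = a + b·1.5 = 3.861568 + 1.069700·1.5 = 5.466118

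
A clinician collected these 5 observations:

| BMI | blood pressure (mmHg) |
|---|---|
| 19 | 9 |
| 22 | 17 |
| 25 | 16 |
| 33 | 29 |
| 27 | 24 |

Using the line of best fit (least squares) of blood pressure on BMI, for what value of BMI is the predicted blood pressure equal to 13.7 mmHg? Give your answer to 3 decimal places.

n = 5, Σx = 126, Σy = 95, Σxy = 2550, Σx² = 3288
Sxx = Σx² − (Σx)²/n = 3288 − 3175.2 = 112.8
Sxy = Σxy − (Σx)(Σy)/n = 2550 − 2394 = 156
b = Sxy/Sxx = 156/112.8 = 1.382979
a = ȳ − b·x̄ = 19 − 1.382979·25.2 = -15.851064
Set a + b·x = 13.7: x = (13.7 − (-15.851064)) / 1.382979 = 21.367692

21.368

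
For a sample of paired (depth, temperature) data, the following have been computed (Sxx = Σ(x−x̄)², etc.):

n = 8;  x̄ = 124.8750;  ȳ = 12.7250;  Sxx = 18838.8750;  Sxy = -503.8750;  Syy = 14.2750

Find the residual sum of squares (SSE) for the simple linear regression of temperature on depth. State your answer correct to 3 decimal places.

0.798

b = Sxy/Sxx = -503.875/18838.875 = -0.026747
SSE = Syy − b·Sxy = 14.275 − (-0.026747)·(-503.875) = 0.798080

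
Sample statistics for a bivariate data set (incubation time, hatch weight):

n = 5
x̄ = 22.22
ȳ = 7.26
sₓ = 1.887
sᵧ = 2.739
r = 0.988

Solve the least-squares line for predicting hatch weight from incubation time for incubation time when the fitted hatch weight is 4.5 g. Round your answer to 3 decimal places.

20.295

b = r · sᵧ/sₓ = 0.988 · 2.739/1.887 = 1.434092
a = ȳ − b·x̄ = 7.26 − 1.434092·22.22 = -24.605529
Set a + b·x = 4.5: x = (4.5 − (-24.605529)) / 1.434092 = 20.295438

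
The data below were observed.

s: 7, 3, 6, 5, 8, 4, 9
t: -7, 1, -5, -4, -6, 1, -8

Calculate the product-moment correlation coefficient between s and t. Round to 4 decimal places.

n = 7, Σx = 42, Σy = -28, Σxy = -212, Σx² = 280, Σy² = 192
Sxx = Σx² − (Σx)²/n = 280 − 252 = 28
Sxy = Σxy − (Σx)(Σy)/n = -212 − (-168) = -44
Syy = Σy² − (Σy)²/n = 192 − 112 = 80
r = Sxy/√(Sxx·Syy) = -44/√(2240) = -44/47.328638 = -0.929670

-0.9297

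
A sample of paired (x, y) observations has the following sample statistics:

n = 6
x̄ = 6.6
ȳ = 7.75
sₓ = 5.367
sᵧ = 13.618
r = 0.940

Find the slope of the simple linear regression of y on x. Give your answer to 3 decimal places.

2.385

b = r · sᵧ/sₓ = 0.94 · 13.618/5.367 = 2.385116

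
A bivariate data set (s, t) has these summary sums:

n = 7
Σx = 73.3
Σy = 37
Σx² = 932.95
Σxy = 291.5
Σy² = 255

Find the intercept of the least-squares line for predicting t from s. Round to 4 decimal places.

11.3600

Sxx = Σx² − (Σx)²/n = 932.95 − 767.555714 = 165.394286
Sxy = Σxy − (Σx)(Σy)/n = 291.5 − 387.442857 = -95.942857
b = Sxy/Sxx = -95.942857/165.394286 = -0.580086
a = ȳ − b·x̄ = 5.285714 − (-0.580086)·10.471429 = 11.360040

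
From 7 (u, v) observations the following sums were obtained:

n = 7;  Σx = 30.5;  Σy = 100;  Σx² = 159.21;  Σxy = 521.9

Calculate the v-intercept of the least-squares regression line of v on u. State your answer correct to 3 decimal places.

Sxx = Σx² − (Σx)²/n = 159.21 − 132.892857 = 26.317143
Sxy = Σxy − (Σx)(Σy)/n = 521.9 − 435.714286 = 86.185714
b = Sxy/Sxx = 86.185714/26.317143 = 3.274889
a = ȳ − b·x̄ = 14.285714 − 3.274889·4.357143 = 0.016556

0.017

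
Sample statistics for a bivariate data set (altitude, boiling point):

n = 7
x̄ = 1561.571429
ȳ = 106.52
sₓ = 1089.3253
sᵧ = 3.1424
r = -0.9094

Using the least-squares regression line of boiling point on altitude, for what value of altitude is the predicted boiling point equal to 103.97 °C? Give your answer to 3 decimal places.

2533.605

b = r · sᵧ/sₓ = -0.9094 · 3.1424/1089.3253 = -0.002623
a = ȳ − b·x̄ = 106.52 − (-0.002623)·1561.571429 = 110.616573
Set a + b·x = 103.97: x = (103.97 − 110.616573) / (-0.002623) = 2533.605203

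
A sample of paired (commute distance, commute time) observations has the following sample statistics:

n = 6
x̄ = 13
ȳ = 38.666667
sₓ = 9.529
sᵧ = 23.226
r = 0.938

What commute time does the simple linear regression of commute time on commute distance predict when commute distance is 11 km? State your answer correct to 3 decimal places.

34.094

b = r · sᵧ/sₓ = 0.938 · 23.226/9.529 = 2.286283
a = ȳ − b·x̄ = 38.666667 − 2.286283·13 = 8.944992
ŷ(11) = a + b·11 = 8.944992 + 2.286283·11 = 34.094102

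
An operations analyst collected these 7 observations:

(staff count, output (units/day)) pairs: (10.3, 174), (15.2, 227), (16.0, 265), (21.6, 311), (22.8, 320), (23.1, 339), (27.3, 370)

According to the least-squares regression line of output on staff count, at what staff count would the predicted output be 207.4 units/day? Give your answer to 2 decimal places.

n = 7, Σx = 136.3, Σy = 2006, Σxy = 41428.1, Σx² = 2858.43
Sxx = Σx² − (Σx)²/n = 2858.43 − 2653.955714 = 204.474286
Sxy = Σxy − (Σx)(Σy)/n = 41428.1 − 39059.685714 = 2368.414286
b = Sxy/Sxx = 2368.414286/204.474286 = 11.582944
a = ȳ − b·x̄ = 286.571429 − 11.582944·19.471429 = 61.034954
Set a + b·x = 207.4: x = (207.4 − 61.034954) / 11.582944 = 12.636256

12.64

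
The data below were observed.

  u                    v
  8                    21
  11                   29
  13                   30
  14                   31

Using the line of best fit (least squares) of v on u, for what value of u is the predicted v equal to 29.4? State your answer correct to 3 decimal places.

n = 4, Σx = 46, Σy = 111, Σxy = 1311, Σx² = 550
Sxx = Σx² − (Σx)²/n = 550 − 529 = 21
Sxy = Σxy − (Σx)(Σy)/n = 1311 − 1276.5 = 34.5
b = Sxy/Sxx = 34.5/21 = 1.642857
a = ȳ − b·x̄ = 27.75 − 1.642857·11.5 = 8.857143
Set a + b·x = 29.4: x = (29.4 − 8.857143) / 1.642857 = 12.504348

12.504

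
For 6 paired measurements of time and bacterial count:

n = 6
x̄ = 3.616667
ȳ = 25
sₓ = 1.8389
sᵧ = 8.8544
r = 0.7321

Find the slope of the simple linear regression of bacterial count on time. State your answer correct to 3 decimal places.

3.525

b = r · sᵧ/sₓ = 0.7321 · 8.8544/1.8389 = 3.525100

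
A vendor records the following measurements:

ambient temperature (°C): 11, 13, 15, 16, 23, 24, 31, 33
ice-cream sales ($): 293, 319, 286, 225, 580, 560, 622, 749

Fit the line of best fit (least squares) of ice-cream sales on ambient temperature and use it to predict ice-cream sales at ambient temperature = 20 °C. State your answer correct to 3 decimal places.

437.687

n = 8, Σx = 166, Σy = 3634, Σxy = 86039, Σx² = 3926
Sxx = Σx² − (Σx)²/n = 3926 − 3444.5 = 481.5
Sxy = Σxy − (Σx)(Σy)/n = 86039 − 75405.5 = 10633.5
b = Sxy/Sxx = 10633.5/481.5 = 22.084112
a = ȳ − b·x̄ = 454.25 − 22.084112·20.75 = -3.995327
ŷ(20) = a + b·20 = -3.995327 + 22.084112·20 = 437.686916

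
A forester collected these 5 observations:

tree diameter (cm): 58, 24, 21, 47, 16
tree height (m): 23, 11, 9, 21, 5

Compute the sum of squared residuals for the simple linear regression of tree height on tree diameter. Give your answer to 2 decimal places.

7.17

n = 5, Σx = 166, Σy = 69, Σxy = 2854, Σx² = 6846, Σy² = 1197
Sxx = Σx² − (Σx)²/n = 6846 − 5511.2 = 1334.8
Sxy = Σxy − (Σx)(Σy)/n = 2854 − 2290.8 = 563.2
Syy = Σy² − (Σy)²/n = 1197 − 952.2 = 244.8
b = Sxy/Sxx = 563.2/1334.8 = 0.421936
SSE = Syy − b·Sxy = 244.8 − 0.421936·563.2 = 7.165718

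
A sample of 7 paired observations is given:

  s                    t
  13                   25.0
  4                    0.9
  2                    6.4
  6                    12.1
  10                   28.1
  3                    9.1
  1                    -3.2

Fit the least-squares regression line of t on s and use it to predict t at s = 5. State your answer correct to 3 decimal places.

9.830

n = 7, Σx = 39, Σy = 78.4, Σxy = 719.1, Σx² = 335
Sxx = Σx² − (Σx)²/n = 335 − 217.285714 = 117.714286
Sxy = Σxy − (Σx)(Σy)/n = 719.1 − 436.8 = 282.3
b = Sxy/Sxx = 282.3/117.714286 = 2.398180
a = ȳ − b·x̄ = 11.2 − 2.398180·5.571429 = -2.161286
ŷ(5) = a + b·5 = -2.161286 + 2.398180·5 = 9.829612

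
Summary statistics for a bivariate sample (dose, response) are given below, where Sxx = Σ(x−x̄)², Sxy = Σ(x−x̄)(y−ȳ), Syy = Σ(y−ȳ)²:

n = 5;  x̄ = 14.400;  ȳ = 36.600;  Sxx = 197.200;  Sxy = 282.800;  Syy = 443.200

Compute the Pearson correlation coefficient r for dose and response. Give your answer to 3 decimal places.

0.957

r = Sxy/√(Sxx·Syy) = 282.8/√(87399.04) = 282.8/295.633286 = 0.956591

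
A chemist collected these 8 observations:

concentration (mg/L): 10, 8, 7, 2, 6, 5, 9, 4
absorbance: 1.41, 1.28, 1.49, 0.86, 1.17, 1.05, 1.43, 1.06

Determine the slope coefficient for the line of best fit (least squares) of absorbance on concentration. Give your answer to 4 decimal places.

n = 8, Σx = 51, Σy = 9.75, Σxy = 65.87, Σx² = 375
Sxx = Σx² − (Σx)²/n = 375 − 325.125 = 49.875
Sxy = Σxy − (Σx)(Σy)/n = 65.87 − 62.15625 = 3.71375
b = Sxy/Sxx = 3.71375/49.875 = 0.074461

0.0745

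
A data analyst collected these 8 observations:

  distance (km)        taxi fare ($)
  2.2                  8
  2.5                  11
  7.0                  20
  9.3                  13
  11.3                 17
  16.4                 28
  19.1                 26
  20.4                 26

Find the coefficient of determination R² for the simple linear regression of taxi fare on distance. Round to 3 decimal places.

0.821

n = 8, Σx = 88.2, Σy = 149, Σxy = 1984.3, Σx² = 1324.2, Σy² = 3179
Sxx = Σx² − (Σx)²/n = 1324.2 − 972.405 = 351.795
Sxy = Σxy − (Σx)(Σy)/n = 1984.3 − 1642.725 = 341.575
Syy = Σy² − (Σy)²/n = 3179 − 2775.125 = 403.875
R² = Sxy²/(Sxx·Syy) = (341.575)²/(351.795·403.875) = 0.821175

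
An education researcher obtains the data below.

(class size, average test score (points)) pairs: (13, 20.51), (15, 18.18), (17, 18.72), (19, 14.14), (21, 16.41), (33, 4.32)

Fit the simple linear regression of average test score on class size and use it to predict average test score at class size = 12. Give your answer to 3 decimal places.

21.476

n = 6, Σx = 118, Σy = 92.28, Σxy = 1613.4, Σx² = 2574
Sxx = Σx² − (Σx)²/n = 2574 − 2320.666667 = 253.333333
Sxy = Σxy − (Σx)(Σy)/n = 1613.4 − 1814.84 = -201.44
b = Sxy/Sxx = -201.44/253.333333 = -0.795158
a = ȳ − b·x̄ = 15.38 − (-0.795158)·19.666667 = 31.018105
ŷ(12) = a + b·12 = 31.018105 + (-0.795158)·12 = 21.476211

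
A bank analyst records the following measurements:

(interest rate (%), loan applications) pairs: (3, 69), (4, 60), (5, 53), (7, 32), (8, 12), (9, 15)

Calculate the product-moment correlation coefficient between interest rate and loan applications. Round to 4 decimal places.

-0.9820

n = 6, Σx = 36, Σy = 241, Σxy = 1167, Σx² = 244, Σy² = 12563
Sxx = Σx² − (Σx)²/n = 244 − 216 = 28
Sxy = Σxy − (Σx)(Σy)/n = 1167 − 1446 = -279
Syy = Σy² − (Σy)²/n = 12563 − 9680.166667 = 2882.833333
r = Sxy/√(Sxx·Syy) = -279/√(80719.333333) = -279/284.111480 = -0.982009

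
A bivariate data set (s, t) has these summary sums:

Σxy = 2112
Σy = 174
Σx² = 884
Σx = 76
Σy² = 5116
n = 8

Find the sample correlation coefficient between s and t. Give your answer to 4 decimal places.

0.9883

Sxx = Σx² − (Σx)²/n = 884 − 722 = 162
Sxy = Σxy − (Σx)(Σy)/n = 2112 − 1653 = 459
Syy = Σy² − (Σy)²/n = 5116 − 3784.5 = 1331.5
r = Sxy/√(Sxx·Syy) = 459/√(215703) = 459/464.438371 = 0.988290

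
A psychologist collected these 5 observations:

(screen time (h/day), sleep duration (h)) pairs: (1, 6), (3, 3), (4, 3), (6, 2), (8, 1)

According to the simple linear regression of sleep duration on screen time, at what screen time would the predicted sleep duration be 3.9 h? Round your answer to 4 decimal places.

n = 5, Σx = 22, Σy = 15, Σxy = 47, Σx² = 126
Sxx = Σx² − (Σx)²/n = 126 − 96.8 = 29.2
Sxy = Σxy − (Σx)(Σy)/n = 47 − 66 = -19
b = Sxy/Sxx = -19/29.2 = -0.650685
a = ȳ − b·x̄ = 3 − (-0.650685)·4.4 = 5.863014
Set a + b·x = 3.9: x = (3.9 − 5.863014) / (-0.650685) = 3.016842

3.0168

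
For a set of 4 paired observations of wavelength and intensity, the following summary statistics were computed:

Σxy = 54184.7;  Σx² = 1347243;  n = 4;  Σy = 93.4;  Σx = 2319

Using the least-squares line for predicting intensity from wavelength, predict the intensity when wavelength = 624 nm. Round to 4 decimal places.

Sxx = Σx² − (Σx)²/n = 1347243 − 1344440.25 = 2802.75
Sxy = Σxy − (Σx)(Σy)/n = 54184.7 − 54148.65 = 36.05
b = Sxy/Sxx = 36.05/2802.75 = 0.012862
a = ȳ − b·x̄ = 23.35 − 0.012862·579.75 = 15.893043
ŷ(624) = a + b·624 = 15.893043 + 0.012862·624 = 23.919160

23.9192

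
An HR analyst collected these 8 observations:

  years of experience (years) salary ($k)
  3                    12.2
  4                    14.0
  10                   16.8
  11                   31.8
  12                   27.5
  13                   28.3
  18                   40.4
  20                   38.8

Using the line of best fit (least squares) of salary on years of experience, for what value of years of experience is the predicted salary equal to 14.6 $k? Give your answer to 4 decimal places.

4.5953

n = 8, Σx = 91, Σy = 209.8, Σxy = 2811.5, Σx² = 1283
Sxx = Σx² − (Σx)²/n = 1283 − 1035.125 = 247.875
Sxy = Σxy − (Σx)(Σy)/n = 2811.5 − 2386.475 = 425.025
b = Sxy/Sxx = 425.025/247.875 = 1.714675
a = ȳ − b·x̄ = 26.225 − 1.714675·11.375 = 6.720575
Set a + b·x = 14.6: x = (14.6 − 6.720575) / 1.714675 = 4.595289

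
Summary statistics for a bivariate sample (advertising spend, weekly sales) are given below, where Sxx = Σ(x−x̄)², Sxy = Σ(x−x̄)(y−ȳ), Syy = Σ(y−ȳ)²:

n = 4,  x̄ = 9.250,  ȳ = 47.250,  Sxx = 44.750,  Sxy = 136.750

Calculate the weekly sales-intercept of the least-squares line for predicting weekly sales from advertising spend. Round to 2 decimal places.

b = Sxy/Sxx = 136.75/44.75 = 3.055866
a = ȳ − b·x̄ = 47.25 − 3.055866·9.25 = 18.983240

18.98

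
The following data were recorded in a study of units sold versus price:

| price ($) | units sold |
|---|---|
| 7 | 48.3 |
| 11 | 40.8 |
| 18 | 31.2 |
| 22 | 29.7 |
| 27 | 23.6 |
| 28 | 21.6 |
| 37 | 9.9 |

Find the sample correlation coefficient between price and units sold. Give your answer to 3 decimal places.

n = 7, Σx = 150, Σy = 205.1, Σxy = 3610.2, Σx² = 3860, Σy² = 6974.59
Sxx = Σx² − (Σx)²/n = 3860 − 3214.285714 = 645.714286
Sxy = Σxy − (Σx)(Σy)/n = 3610.2 − 4395 = -784.8
Syy = Σy² − (Σy)²/n = 6974.59 − 6009.43 = 965.16
r = Sxy/√(Sxx·Syy) = -784.8/√(623217.6) = -784.8/789.441321 = -0.994121

-0.994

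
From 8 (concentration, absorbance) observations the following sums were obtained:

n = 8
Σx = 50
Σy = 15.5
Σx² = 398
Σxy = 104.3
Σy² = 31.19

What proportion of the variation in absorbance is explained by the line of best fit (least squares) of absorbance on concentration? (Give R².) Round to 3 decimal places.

Sxx = Σx² − (Σx)²/n = 398 − 312.5 = 85.5
Sxy = Σxy − (Σx)(Σy)/n = 104.3 − 96.875 = 7.425
Syy = Σy² − (Σy)²/n = 31.19 − 30.03125 = 1.15875
R² = Sxy²/(Sxx·Syy) = (7.425)²/(85.5·1.15875) = 0.556464

0.556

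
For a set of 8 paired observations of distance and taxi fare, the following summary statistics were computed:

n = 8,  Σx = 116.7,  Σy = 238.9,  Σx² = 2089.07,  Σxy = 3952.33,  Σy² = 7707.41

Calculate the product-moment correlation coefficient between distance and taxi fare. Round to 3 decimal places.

0.993

Sxx = Σx² − (Σx)²/n = 2089.07 − 1702.36125 = 386.70875
Sxy = Σxy − (Σx)(Σy)/n = 3952.33 − 3484.95375 = 467.37625
Syy = Σy² − (Σy)²/n = 7707.41 − 7134.15125 = 573.25875
r = Sxy/√(Sxx·Syy) = 467.37625/√(221684.174639) = 467.37625/470.833489 = 0.992657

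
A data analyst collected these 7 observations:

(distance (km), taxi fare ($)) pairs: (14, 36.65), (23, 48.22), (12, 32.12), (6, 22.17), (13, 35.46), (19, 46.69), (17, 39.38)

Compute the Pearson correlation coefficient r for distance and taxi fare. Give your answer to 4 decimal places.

0.9819

n = 7, Σx = 104, Σy = 260.69, Σxy = 4158.17, Σx² = 1724, Σy² = 10179.7463
Sxx = Σx² − (Σx)²/n = 1724 − 1545.142857 = 178.857143
Sxy = Σxy − (Σx)(Σy)/n = 4158.17 − 3873.108571 = 285.061429
Syy = Σy² − (Σy)²/n = 10179.7463 − 9708.468014 = 471.278286
r = Sxy/√(Sxx·Syy) = 285.061429/√(84291.487673) = 285.061429/290.329963 = 0.981853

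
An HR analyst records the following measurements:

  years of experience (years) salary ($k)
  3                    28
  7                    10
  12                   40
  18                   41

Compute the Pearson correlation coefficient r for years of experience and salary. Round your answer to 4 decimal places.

n = 4, Σx = 40, Σy = 119, Σxy = 1372, Σx² = 526, Σy² = 4165
Sxx = Σx² − (Σx)²/n = 526 − 400 = 126
Sxy = Σxy − (Σx)(Σy)/n = 1372 − 1190 = 182
Syy = Σy² − (Σy)²/n = 4165 − 3540.25 = 624.75
r = Sxy/√(Sxx·Syy) = 182/√(78718.5) = 182/280.568174 = 0.648684

0.6487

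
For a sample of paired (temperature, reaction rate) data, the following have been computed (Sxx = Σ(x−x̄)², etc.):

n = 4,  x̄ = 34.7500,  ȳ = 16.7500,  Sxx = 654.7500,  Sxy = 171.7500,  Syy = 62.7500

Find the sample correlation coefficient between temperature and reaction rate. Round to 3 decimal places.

0.847

r = Sxy/√(Sxx·Syy) = 171.75/√(41085.5625) = 171.75/202.695739 = 0.847329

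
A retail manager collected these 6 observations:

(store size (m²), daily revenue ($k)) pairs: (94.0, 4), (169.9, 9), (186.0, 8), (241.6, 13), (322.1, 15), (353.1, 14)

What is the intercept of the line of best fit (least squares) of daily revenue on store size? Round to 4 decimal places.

1.1644

n = 6, Σx = 1366.7, Σy = 63, Σxy = 16308.8, Σx² = 359096.59
Sxx = Σx² − (Σx)²/n = 359096.59 − 311311.481667 = 47785.108333
Sxy = Σxy − (Σx)(Σy)/n = 16308.8 − 14350.35 = 1958.45
b = Sxy/Sxx = 1958.45/47785.108333 = 0.040985
a = ȳ − b·x̄ = 10.5 − 0.040985·227.783333 = 1.164408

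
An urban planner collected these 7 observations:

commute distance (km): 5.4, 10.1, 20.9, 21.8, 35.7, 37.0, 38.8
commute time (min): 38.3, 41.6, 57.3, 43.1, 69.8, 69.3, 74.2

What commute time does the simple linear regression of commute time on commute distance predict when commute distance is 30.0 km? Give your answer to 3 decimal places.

62.407

n = 7, Σx = 169.7, Σy = 393.6, Σxy = 10699.05, Σx² = 5192.15
Sxx = Σx² − (Σx)²/n = 5192.15 − 4114.012857 = 1078.137143
Sxy = Σxy − (Σx)(Σy)/n = 10699.05 − 9541.988571 = 1157.061429
b = Sxy/Sxx = 1157.061429/1078.137143 = 1.073204
a = ȳ − b·x̄ = 56.228571 − 1.073204·24.242857 = 30.211033
ŷ(30.0) = a + b·30.0 = 30.211033 + 1.073204·30 = 62.407162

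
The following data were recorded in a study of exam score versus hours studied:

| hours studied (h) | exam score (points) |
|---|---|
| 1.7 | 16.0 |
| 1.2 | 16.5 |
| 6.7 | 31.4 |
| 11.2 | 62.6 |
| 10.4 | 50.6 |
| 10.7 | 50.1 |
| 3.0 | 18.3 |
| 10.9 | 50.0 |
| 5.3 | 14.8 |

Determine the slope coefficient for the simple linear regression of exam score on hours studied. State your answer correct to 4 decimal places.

4.2812

n = 9, Σx = 61.1, Σy = 310.3, Σxy = 2699.15, Σx² = 553.21
Sxx = Σx² − (Σx)²/n = 553.21 − 414.801111 = 138.408889
Sxy = Σxy − (Σx)(Σy)/n = 2699.15 − 2106.592222 = 592.557778
b = Sxy/Sxx = 592.557778/138.408889 = 4.281212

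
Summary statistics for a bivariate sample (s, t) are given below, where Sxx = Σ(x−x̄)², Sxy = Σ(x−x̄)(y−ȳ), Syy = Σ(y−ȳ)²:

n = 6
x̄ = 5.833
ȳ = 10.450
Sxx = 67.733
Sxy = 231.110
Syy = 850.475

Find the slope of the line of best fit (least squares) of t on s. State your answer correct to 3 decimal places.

b = Sxy/Sxx = 231.11/67.733 = 3.412074

3.412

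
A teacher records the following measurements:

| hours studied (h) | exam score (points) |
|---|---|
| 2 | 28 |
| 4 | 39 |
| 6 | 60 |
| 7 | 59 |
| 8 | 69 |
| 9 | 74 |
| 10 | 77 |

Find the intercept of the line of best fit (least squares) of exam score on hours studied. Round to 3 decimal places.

15.994

n = 7, Σx = 46, Σy = 406, Σxy = 2973, Σx² = 350
Sxx = Σx² − (Σx)²/n = 350 − 302.285714 = 47.714286
Sxy = Σxy − (Σx)(Σy)/n = 2973 − 2668 = 305
b = Sxy/Sxx = 305/47.714286 = 6.392216
a = ȳ − b·x̄ = 58 − 6.392216·6.571429 = 15.994012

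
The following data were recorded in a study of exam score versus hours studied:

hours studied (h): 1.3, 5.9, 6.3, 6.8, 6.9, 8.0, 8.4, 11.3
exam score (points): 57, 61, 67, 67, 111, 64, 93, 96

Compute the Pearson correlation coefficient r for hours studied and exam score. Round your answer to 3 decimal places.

n = 8, Σx = 54.9, Σy = 616, Σxy = 4455.6, Σx² = 432.29, Σy² = 50230
Sxx = Σx² − (Σx)²/n = 432.29 − 376.75125 = 55.53875
Sxy = Σxy − (Σx)(Σy)/n = 4455.6 − 4227.3 = 228.3
Syy = Σy² − (Σy)²/n = 50230 − 47432 = 2798
r = Sxy/√(Sxx·Syy) = 228.3/√(155397.4225) = 228.3/394.204798 = 0.579141

0.579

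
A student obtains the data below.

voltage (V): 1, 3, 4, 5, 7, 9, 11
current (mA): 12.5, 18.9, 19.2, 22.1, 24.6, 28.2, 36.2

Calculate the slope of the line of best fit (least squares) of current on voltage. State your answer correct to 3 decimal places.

n = 7, Σx = 40, Σy = 161.7, Σxy = 1080.7, Σx² = 302
Sxx = Σx² − (Σx)²/n = 302 − 228.571429 = 73.428571
Sxy = Σxy − (Σx)(Σy)/n = 1080.7 − 924 = 156.7
b = Sxy/Sxx = 156.7/73.428571 = 2.134047

2.134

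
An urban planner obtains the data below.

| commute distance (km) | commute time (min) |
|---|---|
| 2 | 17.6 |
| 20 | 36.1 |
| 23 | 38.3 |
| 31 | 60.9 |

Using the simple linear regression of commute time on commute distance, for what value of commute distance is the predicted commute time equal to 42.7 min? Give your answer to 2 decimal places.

22.24

n = 4, Σx = 76, Σy = 152.9, Σxy = 3526, Σx² = 1894
Sxx = Σx² − (Σx)²/n = 1894 − 1444 = 450
Sxy = Σxy − (Σx)(Σy)/n = 3526 − 2905.1 = 620.9
b = Sxy/Sxx = 620.9/450 = 1.379778
a = ȳ − b·x̄ = 38.225 − 1.379778·19 = 12.009222
Set a + b·x = 42.7: x = (42.7 − 12.009222) / 1.379778 = 22.243276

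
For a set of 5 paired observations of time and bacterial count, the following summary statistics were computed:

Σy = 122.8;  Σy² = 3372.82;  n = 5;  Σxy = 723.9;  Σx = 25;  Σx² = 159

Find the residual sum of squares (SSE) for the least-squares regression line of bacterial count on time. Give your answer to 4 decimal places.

1.6164

Sxx = Σx² − (Σx)²/n = 159 − 125 = 34
Sxy = Σxy − (Σx)(Σy)/n = 723.9 − 614 = 109.9
Syy = Σy² − (Σy)²/n = 3372.82 − 3015.968 = 356.852
b = Sxy/Sxx = 109.9/34 = 3.232353
SSE = Syy − b·Sxy = 356.852 − 3.232353·109.9 = 1.616412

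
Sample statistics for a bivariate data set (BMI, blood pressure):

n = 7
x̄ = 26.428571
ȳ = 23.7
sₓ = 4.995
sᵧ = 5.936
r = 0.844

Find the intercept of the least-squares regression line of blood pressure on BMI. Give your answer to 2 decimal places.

-2.81

b = r · sᵧ/sₓ = 0.844 · 5.936/4.995 = 1.003000
a = ȳ − b·x̄ = 23.7 − 1.003000·26.428571 = -2.807851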